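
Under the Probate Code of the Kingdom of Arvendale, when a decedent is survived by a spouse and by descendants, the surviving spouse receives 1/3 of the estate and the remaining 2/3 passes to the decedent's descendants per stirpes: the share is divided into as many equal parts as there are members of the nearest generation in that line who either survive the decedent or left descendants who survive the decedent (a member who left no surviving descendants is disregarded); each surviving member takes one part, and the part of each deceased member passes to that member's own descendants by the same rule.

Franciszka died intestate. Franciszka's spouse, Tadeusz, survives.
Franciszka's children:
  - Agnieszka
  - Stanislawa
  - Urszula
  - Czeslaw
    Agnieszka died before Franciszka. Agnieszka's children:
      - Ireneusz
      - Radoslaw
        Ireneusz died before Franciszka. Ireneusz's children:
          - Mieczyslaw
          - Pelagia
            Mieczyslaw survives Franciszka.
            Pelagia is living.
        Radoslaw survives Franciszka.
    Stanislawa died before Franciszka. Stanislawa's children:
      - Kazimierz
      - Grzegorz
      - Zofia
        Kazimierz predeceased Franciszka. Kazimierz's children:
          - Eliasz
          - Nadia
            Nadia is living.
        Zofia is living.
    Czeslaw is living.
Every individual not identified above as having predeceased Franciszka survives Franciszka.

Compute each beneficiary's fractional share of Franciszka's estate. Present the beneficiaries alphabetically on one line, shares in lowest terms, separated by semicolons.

Czeslaw 1/6; Eliasz 1/36; Grzegorz 1/18; Mieczyslaw 1/24; Nadia 1/36; Pelagia 1/24; Radoslaw 1/12; Tadeusz 1/3; Urszula 1/6; Zofia 1/18

Tadeusz, as surviving spouse, takes 1/3.
The remaining 2/3 passes to Franciszka's descendants per stirpes.
The 2/3 is divided into 4 equal shares of 1/6 among Agnieszka, Stanislawa, Urszula, Czeslaw.
Agnieszka predeceased; the 1/6 allotted to Agnieszka's branch passes to Agnieszka's issue by representation.
The 1/6 is divided into 2 equal shares of 1/12 among Ireneusz, Radoslaw.
Ireneusz predeceased; the 1/12 allotted to Ireneusz's branch passes to Ireneusz's issue by representation.
The 1/12 is divided into 2 equal shares of 1/24 among Mieczyslaw, Pelagia.
Mieczyslaw is living and takes 1/24.
Pelagia is living and takes 1/24.
Radoslaw is living and takes 1/12.
Stanislawa predeceased; the 1/6 allotted to Stanislawa's branch passes to Stanislawa's issue by representation.
The 1/6 is divided into 3 equal shares of 1/18 among Kazimierz, Grzegorz, Zofia.
Kazimierz predeceased; the 1/18 allotted to Kazimierz's branch passes to Kazimierz's issue by representation.
The 1/18 is divided into 2 equal shares of 1/36 among Eliasz, Nadia.
Eliasz is living and takes 1/36.
Nadia is living and takes 1/36.
Grzegorz is living and takes 1/18.
Zofia is living and takes 1/18.
Urszula is living and takes 1/6.
Czeslaw is living and takes 1/6.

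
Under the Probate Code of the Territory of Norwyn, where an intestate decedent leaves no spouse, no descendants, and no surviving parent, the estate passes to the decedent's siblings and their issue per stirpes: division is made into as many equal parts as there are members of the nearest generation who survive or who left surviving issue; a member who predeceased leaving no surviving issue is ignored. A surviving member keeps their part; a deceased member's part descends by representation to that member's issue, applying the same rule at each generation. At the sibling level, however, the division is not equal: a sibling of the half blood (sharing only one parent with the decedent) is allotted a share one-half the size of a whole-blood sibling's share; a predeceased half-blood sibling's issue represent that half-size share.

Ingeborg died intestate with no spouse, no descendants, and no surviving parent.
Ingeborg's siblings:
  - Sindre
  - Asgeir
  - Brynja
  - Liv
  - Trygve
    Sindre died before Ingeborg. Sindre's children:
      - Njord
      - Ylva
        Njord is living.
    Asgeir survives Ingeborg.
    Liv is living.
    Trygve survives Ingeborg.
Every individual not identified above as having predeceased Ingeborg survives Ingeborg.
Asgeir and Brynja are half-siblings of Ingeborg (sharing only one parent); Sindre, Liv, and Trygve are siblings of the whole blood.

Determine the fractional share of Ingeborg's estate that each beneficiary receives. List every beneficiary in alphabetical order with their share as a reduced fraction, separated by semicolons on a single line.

Asgeir 1/8; Brynja 1/8; Liv 1/4; Njord 1/8; Trygve 1/4; Ylva 1/8

No spouse, descendants, or parent survives, so the estate passes to Ingeborg's siblings per stirpes.
Half-blood siblings count for one-half the weight of whole-blood siblings at the initial division.
Dividing 1 in proportion to weights (total weight 4): Sindre (weight 1) → 1/4; Asgeir (weight 1/2) → 1/8; Brynja (weight 1/2) → 1/8; Liv (weight 1) → 1/4; Trygve (weight 1) → 1/4.
Sindre predeceased; the 1/4 allotted to Sindre's branch passes to Sindre's issue by representation.
The 1/4 is divided into 2 equal shares of 1/8 among Njord, Ylva.
Njord is living and takes 1/8.
Ylva is living and takes 1/8.
Asgeir is living and takes 1/8.
Brynja is living and takes 1/8.
Liv is living and takes 1/4.
Trygve is living and takes 1/4.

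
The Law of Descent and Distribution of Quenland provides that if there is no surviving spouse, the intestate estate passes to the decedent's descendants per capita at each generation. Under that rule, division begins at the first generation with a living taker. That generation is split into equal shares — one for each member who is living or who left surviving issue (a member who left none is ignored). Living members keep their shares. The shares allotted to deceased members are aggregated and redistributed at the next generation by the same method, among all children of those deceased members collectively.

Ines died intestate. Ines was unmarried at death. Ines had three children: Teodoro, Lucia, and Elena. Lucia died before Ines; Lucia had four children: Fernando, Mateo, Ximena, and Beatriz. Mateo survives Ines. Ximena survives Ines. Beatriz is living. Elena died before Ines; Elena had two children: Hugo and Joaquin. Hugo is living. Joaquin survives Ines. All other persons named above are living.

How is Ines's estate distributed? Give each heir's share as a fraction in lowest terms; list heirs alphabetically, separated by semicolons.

There is no surviving spouse, so the entire estate passes to Ines's descendants per capita at each generation.
At generation 1 (Teodoro, Lucia, Elena) there are 3 shares of (1)/3 = 1/3 each.
Living: Teodoro — each takes 1/3.
Deceased: Lucia and Elena. Their combined 2/3 is pooled and carried to generation 2.
At generation 2 (Fernando, Mateo, Ximena, Beatriz, Hugo, Joaquin) there are 6 shares of (2/3)/6 = 1/9 each.
Living: Fernando, Mateo, Ximena, Beatriz, Hugo, and Joaquin — each takes 1/9.

Beatriz 1/9; Fernando 1/9; Hugo 1/9; Joaquin 1/9; Mateo 1/9; Teodoro 1/3; Ximena 1/9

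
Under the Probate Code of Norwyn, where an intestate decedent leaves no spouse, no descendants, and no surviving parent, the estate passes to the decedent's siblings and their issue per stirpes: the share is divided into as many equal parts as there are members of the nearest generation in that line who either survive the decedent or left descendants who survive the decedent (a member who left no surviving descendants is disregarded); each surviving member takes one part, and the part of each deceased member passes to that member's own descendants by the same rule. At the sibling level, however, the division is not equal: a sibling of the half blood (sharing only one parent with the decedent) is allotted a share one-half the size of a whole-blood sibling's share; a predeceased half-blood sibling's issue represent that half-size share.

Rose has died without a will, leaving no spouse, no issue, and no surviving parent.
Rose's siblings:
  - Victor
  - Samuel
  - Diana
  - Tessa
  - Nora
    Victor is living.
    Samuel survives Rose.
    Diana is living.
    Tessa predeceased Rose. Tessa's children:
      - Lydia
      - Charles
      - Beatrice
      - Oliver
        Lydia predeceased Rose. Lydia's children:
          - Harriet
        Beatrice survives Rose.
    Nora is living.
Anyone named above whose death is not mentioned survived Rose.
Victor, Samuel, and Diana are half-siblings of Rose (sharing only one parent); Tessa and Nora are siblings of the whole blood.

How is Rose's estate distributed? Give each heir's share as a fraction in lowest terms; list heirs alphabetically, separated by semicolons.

Beatrice 1/14; Charles 1/14; Diana 1/7; Harriet 1/14; Nora 2/7; Oliver 1/14; Samuel 1/7; Victor 1/7

No spouse, descendants, or parent survives, so the estate passes to Rose's siblings per stirpes.
Half-blood siblings count for one-half the weight of whole-blood siblings at the initial division.
Dividing 1 in proportion to weights (total weight 7/2): Victor (weight 1/2) → 1/7; Samuel (weight 1/2) → 1/7; Diana (weight 1/2) → 1/7; Tessa (weight 1) → 2/7; Nora (weight 1) → 2/7.
Victor is living and takes 1/7.
Samuel is living and takes 1/7.
Diana is living and takes 1/7.
Tessa predeceased; the 2/7 allotted to Tessa's branch passes to Tessa's issue by representation.
The 2/7 is divided into 4 equal shares of 1/14 among Lydia, Charles, Beatrice, Oliver.
Lydia predeceased; the 1/14 allotted to Lydia's branch passes to Lydia's issue by representation.
Harriet is the sole taker at this level and receives the full 1/14.
Charles is living and takes 1/14.
Beatrice is living and takes 1/14.
Oliver is living and takes 1/14.
Nora is living and takes 2/7.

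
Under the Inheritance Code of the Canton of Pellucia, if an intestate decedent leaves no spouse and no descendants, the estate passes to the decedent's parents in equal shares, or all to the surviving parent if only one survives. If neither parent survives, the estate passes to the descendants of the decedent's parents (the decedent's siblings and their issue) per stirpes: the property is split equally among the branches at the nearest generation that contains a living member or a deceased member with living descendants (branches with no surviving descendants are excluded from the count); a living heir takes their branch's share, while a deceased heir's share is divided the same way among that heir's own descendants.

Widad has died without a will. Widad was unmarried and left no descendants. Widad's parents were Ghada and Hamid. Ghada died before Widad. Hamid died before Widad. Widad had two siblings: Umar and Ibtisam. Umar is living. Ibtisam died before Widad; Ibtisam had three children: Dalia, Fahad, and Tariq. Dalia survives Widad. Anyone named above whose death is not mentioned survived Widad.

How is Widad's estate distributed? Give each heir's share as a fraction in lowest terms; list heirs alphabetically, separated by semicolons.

Neither parent survives and there are no descendants, so the estate passes to Widad's siblings and their issue per stirpes.
The estate is divided into 2 equal shares of 1/2 among Umar, Ibtisam.
Umar is living and takes 1/2.
Ibtisam predeceased; the 1/2 allotted to Ibtisam's branch passes to Ibtisam's issue by representation.
The 1/2 is divided into 3 equal shares of 1/6 among Dalia, Fahad, Tariq.
Dalia is living and takes 1/6.
Fahad is living and takes 1/6.
Tariq is living and takes 1/6.

Dalia 1/6; Fahad 1/6; Tariq 1/6; Umar 1/2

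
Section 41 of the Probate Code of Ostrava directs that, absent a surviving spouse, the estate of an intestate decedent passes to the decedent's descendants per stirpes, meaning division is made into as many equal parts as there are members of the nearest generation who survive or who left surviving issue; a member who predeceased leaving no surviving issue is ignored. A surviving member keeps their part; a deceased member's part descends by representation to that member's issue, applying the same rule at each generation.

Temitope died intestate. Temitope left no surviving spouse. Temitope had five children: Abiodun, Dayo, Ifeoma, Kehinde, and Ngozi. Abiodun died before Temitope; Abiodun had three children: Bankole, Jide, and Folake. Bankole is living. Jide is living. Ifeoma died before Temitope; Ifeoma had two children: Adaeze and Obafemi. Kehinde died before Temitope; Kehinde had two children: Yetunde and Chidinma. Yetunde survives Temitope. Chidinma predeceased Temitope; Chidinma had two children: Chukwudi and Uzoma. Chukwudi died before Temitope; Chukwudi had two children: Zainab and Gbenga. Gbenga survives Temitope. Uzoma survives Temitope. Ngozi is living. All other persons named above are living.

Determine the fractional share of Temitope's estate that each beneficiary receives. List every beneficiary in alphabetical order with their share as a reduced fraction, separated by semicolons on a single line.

There is no surviving spouse, so the entire estate passes to Temitope's descendants per stirpes.
The estate is divided into 5 equal shares of 1/5 among Abiodun, Dayo, Ifeoma, Kehinde, Ngozi.
Abiodun predeceased; the 1/5 allotted to Abiodun's branch passes to Abiodun's issue by representation.
The 1/5 is divided into 3 equal shares of 1/15 among Bankole, Jide, Folake.
Bankole is living and takes 1/15.
Jide is living and takes 1/15.
Folake is living and takes 1/15.
Dayo is living and takes 1/5.
Ifeoma predeceased; the 1/5 allotted to Ifeoma's branch passes to Ifeoma's issue by representation.
The 1/5 is divided into 2 equal shares of 1/10 among Adaeze, Obafemi.
Adaeze is living and takes 1/10.
Obafemi is living and takes 1/10.
Kehinde predeceased; the 1/5 allotted to Kehinde's branch passes to Kehinde's issue by representation.
The 1/5 is divided into 2 equal shares of 1/10 among Yetunde, Chidinma.
Yetunde is living and takes 1/10.
Chidinma predeceased; the 1/10 allotted to Chidinma's branch passes to Chidinma's issue by representation.
The 1/10 is divided into 2 equal shares of 1/20 among Chukwudi, Uzoma.
Chukwudi predeceased; the 1/20 allotted to Chukwudi's branch passes to Chukwudi's issue by representation.
The 1/20 is divided into 2 equal shares of 1/40 among Zainab, Gbenga.
Zainab is living and takes 1/40.
Gbenga is living and takes 1/40.
Uzoma is living and takes 1/20.
Ngozi is living and takes 1/5.

Adaeze 1/10; Bankole 1/15; Dayo 1/5; Folake 1/15; Gbenga 1/40; Jide 1/15; Ngozi 1/5; Obafemi 1/10; Uzoma 1/20; Yetunde 1/10; Zainab 1/40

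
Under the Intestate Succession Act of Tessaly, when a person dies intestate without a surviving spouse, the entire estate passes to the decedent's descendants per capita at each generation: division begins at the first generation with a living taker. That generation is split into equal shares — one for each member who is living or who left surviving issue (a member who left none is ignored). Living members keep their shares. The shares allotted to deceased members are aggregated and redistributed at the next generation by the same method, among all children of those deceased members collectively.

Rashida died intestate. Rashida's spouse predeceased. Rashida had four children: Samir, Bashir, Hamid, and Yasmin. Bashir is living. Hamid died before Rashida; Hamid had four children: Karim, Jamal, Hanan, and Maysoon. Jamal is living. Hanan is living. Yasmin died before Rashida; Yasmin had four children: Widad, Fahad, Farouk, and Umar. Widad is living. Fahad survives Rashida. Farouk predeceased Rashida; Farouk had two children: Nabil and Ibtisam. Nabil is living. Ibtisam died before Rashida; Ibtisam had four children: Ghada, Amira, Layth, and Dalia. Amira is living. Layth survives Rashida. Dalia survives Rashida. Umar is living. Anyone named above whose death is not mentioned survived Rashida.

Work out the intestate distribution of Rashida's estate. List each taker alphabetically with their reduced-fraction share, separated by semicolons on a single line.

There is no surviving spouse, so the entire estate passes to Rashida's descendants per capita at each generation.
At generation 1 (Samir, Bashir, Hamid, Yasmin) there are 4 shares of (1)/4 = 1/4 each.
Living: Samir and Bashir — each takes 1/4.
Deceased: Hamid and Yasmin. Their combined 1/2 is pooled and carried to generation 2.
At generation 2 (Karim, Jamal, Hanan, Maysoon, Widad, Fahad, Farouk, Umar) there are 8 shares of (1/2)/8 = 1/16 each.
Living: Karim, Jamal, Hanan, Maysoon, Widad, Fahad, and Umar — each takes 1/16.
Deceased: Farouk. That 1/16 share is carried to generation 3.
At generation 3 (Nabil, Ibtisam) there are 2 shares of (1/16)/2 = 1/32 each.
Living: Nabil — each takes 1/32.
Deceased: Ibtisam. That 1/32 share is carried to generation 4.
At generation 4 (Ghada, Amira, Layth, Dalia) there are 4 shares of (1/32)/4 = 1/128 each.
Living: Ghada, Amira, Layth, and Dalia — each takes 1/128.

Amira 1/128; Bashir 1/4; Dalia 1/128; Fahad 1/16; Ghada 1/128; Hanan 1/16; Jamal 1/16; Karim 1/16; Layth 1/128; Maysoon 1/16; Nabil 1/32; Samir 1/4; Umar 1/16; Widad 1/16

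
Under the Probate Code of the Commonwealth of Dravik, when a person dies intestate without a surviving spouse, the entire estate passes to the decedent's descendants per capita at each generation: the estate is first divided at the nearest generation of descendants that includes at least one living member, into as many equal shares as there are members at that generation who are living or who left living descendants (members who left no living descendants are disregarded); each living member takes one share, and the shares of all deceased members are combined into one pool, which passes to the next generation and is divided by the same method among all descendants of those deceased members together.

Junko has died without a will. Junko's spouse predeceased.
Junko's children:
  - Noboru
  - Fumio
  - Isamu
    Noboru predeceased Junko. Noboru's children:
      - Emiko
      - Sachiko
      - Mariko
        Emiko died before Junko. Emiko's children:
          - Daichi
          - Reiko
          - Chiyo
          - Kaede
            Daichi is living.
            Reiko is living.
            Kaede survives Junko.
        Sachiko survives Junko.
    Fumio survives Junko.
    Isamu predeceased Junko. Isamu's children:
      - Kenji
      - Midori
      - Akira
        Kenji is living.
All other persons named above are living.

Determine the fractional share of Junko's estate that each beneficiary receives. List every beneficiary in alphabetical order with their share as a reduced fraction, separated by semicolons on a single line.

Akira 1/9; Chiyo 1/36; Daichi 1/36; Fumio 1/3; Kaede 1/36; Kenji 1/9; Mariko 1/9; Midori 1/9; Reiko 1/36; Sachiko 1/9

There is no surviving spouse, so the entire estate passes to Junko's descendants per capita at each generation.
At generation 1 (Noboru, Fumio, Isamu) there are 3 shares of (1)/3 = 1/3 each.
Living: Fumio — each takes 1/3.
Deceased: Noboru and Isamu. Their combined 2/3 is pooled and carried to generation 2.
At generation 2 (Emiko, Sachiko, Mariko, Kenji, Midori, Akira) there are 6 shares of (2/3)/6 = 1/9 each.
Living: Sachiko, Mariko, Kenji, Midori, and Akira — each takes 1/9.
Deceased: Emiko. That 1/9 share is carried to generation 3.
At generation 3 (Daichi, Reiko, Chiyo, Kaede) there are 4 shares of (1/9)/4 = 1/36 each.
Living: Daichi, Reiko, Chiyo, and Kaede — each takes 1/36.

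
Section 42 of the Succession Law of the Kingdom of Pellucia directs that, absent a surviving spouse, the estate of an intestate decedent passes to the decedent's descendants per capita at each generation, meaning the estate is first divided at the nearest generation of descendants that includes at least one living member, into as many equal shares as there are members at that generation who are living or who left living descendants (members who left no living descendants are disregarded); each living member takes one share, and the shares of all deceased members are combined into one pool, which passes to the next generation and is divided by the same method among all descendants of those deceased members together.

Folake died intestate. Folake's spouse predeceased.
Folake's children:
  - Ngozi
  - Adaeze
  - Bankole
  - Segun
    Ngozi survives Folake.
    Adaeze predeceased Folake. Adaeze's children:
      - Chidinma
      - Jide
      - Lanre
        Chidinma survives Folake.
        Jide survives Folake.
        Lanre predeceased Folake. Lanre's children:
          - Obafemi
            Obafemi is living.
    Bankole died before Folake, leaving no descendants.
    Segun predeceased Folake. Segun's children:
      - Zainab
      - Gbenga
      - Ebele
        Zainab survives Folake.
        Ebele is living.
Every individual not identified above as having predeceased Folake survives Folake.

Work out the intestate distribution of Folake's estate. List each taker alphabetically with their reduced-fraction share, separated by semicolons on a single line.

Chidinma 1/9; Ebele 1/9; Gbenga 1/9; Jide 1/9; Ngozi 1/3; Obafemi 1/9; Zainab 1/9

There is no surviving spouse, so the entire estate passes to Folake's descendants per capita at each generation.
At generation 1 (Ngozi, Adaeze, Segun) there are 3 shares of (1)/3 = 1/3 each.
Living: Ngozi — each takes 1/3.
Deceased: Adaeze and Segun. Their combined 2/3 is pooled and carried to generation 2.
At generation 2 (Chidinma, Jide, Lanre, Zainab, Gbenga, Ebele) there are 6 shares of (2/3)/6 = 1/9 each.
Living: Chidinma, Jide, Zainab, Gbenga, and Ebele — each takes 1/9.
Deceased: Lanre. That 1/9 share is carried to generation 3.
At generation 3 (Obafemi) there are 1 shares of (1/9)/1 = 1/9 each.
Living: Obafemi — each takes 1/9.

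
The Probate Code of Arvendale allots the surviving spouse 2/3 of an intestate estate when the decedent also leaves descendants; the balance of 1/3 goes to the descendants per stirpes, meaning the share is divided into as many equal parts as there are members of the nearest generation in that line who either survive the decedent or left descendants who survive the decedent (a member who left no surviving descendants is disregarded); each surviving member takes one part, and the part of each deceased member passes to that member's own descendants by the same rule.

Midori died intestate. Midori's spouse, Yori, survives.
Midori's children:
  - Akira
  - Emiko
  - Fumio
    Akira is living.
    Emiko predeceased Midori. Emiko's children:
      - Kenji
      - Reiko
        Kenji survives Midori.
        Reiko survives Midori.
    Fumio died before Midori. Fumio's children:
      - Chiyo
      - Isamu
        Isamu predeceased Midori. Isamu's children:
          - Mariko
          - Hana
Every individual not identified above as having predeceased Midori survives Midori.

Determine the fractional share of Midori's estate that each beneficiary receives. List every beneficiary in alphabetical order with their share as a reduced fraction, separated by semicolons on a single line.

Yori, as surviving spouse, takes 2/3.
The remaining 1/3 passes to Midori's descendants per stirpes.
The 1/3 is divided into 3 equal shares of 1/9 among Akira, Emiko, Fumio.
Akira is living and takes 1/9.
Emiko predeceased; the 1/9 allotted to Emiko's branch passes to Emiko's issue by representation.
The 1/9 is divided into 2 equal shares of 1/18 among Kenji, Reiko.
Kenji is living and takes 1/18.
Reiko is living and takes 1/18.
Fumio predeceased; the 1/9 allotted to Fumio's branch passes to Fumio's issue by representation.
The 1/9 is divided into 2 equal shares of 1/18 among Chiyo, Isamu.
Chiyo is living and takes 1/18.
Isamu predeceased; the 1/18 allotted to Isamu's branch passes to Isamu's issue by representation.
The 1/18 is divided into 2 equal shares of 1/36 among Mariko, Hana.
Mariko is living and takes 1/36.
Hana is living and takes 1/36.

Akira 1/9; Chiyo 1/18; Hana 1/36; Kenji 1/18; Mariko 1/36; Reiko 1/18; Yori 2/3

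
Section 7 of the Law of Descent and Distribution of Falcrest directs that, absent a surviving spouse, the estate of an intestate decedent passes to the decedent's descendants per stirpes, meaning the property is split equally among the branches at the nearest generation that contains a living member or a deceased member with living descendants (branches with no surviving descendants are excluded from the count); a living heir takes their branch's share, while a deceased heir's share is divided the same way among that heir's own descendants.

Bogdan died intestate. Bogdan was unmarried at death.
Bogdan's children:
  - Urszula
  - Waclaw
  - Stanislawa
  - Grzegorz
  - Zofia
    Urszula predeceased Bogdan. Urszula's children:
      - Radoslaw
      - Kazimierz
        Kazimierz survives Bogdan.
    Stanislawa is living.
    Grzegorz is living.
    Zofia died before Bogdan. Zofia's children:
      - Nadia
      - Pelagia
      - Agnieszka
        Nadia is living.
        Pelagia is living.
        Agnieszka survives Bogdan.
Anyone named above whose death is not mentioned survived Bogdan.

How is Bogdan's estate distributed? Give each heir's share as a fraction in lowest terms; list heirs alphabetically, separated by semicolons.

There is no surviving spouse, so the entire estate passes to Bogdan's descendants per stirpes.
The estate is divided into 5 equal shares of 1/5 among Urszula, Waclaw, Stanislawa, Grzegorz, Zofia.
Urszula predeceased; the 1/5 allotted to Urszula's branch passes to Urszula's issue by representation.
The 1/5 is divided into 2 equal shares of 1/10 among Radoslaw, Kazimierz.
Radoslaw is living and takes 1/10.
Kazimierz is living and takes 1/10.
Waclaw is living and takes 1/5.
Stanislawa is living and takes 1/5.
Grzegorz is living and takes 1/5.
Zofia predeceased; the 1/5 allotted to Zofia's branch passes to Zofia's issue by representation.
The 1/5 is divided into 3 equal shares of 1/15 among Nadia, Pelagia, Agnieszka.
Nadia is living and takes 1/15.
Pelagia is living and takes 1/15.
Agnieszka is living and takes 1/15.

Agnieszka 1/15; Grzegorz 1/5; Kazimierz 1/10; Nadia 1/15; Pelagia 1/15; Radoslaw 1/10; Stanislawa 1/5; Waclaw 1/5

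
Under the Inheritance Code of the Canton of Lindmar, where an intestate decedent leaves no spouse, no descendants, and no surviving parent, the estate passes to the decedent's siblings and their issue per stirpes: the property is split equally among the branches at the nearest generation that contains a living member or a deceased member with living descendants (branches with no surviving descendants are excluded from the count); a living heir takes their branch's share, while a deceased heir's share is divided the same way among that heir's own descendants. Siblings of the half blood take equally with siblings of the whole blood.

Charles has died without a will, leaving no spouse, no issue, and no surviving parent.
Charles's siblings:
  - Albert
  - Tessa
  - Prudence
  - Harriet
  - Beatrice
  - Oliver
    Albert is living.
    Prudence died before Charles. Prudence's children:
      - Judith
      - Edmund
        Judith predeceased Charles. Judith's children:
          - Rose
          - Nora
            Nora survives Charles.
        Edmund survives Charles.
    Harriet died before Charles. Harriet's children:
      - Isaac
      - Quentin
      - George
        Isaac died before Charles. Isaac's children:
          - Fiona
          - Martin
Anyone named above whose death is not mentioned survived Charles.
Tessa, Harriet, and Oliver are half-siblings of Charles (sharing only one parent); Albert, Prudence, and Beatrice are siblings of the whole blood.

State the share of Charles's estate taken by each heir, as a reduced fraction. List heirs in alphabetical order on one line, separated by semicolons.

No spouse, descendants, or parent survives, so the estate passes to Charles's siblings per stirpes.
Half-blood and whole-blood siblings take equally under the stated rule.
The estate is divided into 6 equal shares of 1/6 among Albert, Tessa, Prudence, Harriet, Beatrice, Oliver.
Albert is living and takes 1/6.
Tessa is living and takes 1/6.
Prudence predeceased; the 1/6 allotted to Prudence's branch passes to Prudence's issue by representation.
The 1/6 is divided into 2 equal shares of 1/12 among Judith, Edmund.
Judith predeceased; the 1/12 allotted to Judith's branch passes to Judith's issue by representation.
The 1/12 is divided into 2 equal shares of 1/24 among Rose, Nora.
Rose is living and takes 1/24.
Nora is living and takes 1/24.
Edmund is living and takes 1/12.
Harriet predeceased; the 1/6 allotted to Harriet's branch passes to Harriet's issue by representation.
The 1/6 is divided into 3 equal shares of 1/18 among Isaac, Quentin, George.
Isaac predeceased; the 1/18 allotted to Isaac's branch passes to Isaac's issue by representation.
The 1/18 is divided into 2 equal shares of 1/36 among Fiona, Martin.
Fiona is living and takes 1/36.
Martin is living and takes 1/36.
Quentin is living and takes 1/18.
George is living and takes 1/18.
Beatrice is living and takes 1/6.
Oliver is living and takes 1/6.

Albert 1/6; Beatrice 1/6; Edmund 1/12; Fiona 1/36; George 1/18; Martin 1/36; Nora 1/24; Oliver 1/6; Quentin 1/18; Rose 1/24; Tessa 1/6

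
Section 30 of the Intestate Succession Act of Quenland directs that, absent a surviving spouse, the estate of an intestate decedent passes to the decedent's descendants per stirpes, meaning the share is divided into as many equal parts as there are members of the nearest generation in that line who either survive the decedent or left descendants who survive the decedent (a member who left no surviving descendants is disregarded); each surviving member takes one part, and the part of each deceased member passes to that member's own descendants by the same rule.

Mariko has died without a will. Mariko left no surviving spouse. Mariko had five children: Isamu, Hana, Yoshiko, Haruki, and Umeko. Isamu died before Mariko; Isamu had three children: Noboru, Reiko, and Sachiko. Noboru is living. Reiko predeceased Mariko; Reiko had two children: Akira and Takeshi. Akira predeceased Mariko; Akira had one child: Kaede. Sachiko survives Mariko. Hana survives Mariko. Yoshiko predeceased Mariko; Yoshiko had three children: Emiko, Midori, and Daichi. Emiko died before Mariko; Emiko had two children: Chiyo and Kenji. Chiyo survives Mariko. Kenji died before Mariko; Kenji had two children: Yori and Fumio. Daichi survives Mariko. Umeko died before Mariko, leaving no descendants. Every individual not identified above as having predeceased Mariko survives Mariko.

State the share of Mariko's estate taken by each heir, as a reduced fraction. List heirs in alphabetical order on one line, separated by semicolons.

There is no surviving spouse, so the entire estate passes to Mariko's descendants per stirpes.
Umeko left no surviving issue, so that branch lapses and is disregarded.
The estate is divided into 4 equal shares of 1/4 among Isamu, Hana, Yoshiko, Haruki.
Isamu predeceased; the 1/4 allotted to Isamu's branch passes to Isamu's issue by representation.
The 1/4 is divided into 3 equal shares of 1/12 among Noboru, Reiko, Sachiko.
Noboru is living and takes 1/12.
Reiko predeceased; the 1/12 allotted to Reiko's branch passes to Reiko's issue by representation.
The 1/12 is divided into 2 equal shares of 1/24 among Akira, Takeshi.
Akira predeceased; the 1/24 allotted to Akira's branch passes to Akira's issue by representation.
Kaede is the sole taker at this level and receives the full 1/24.
Takeshi is living and takes 1/24.
Sachiko is living and takes 1/12.
Hana is living and takes 1/4.
Yoshiko predeceased; the 1/4 allotted to Yoshiko's branch passes to Yoshiko's issue by representation.
The 1/4 is divided into 3 equal shares of 1/12 among Emiko, Midori, Daichi.
Emiko predeceased; the 1/12 allotted to Emiko's branch passes to Emiko's issue by representation.
The 1/12 is divided into 2 equal shares of 1/24 among Chiyo, Kenji.
Chiyo is living and takes 1/24.
Kenji predeceased; the 1/24 allotted to Kenji's branch passes to Kenji's issue by representation.
The 1/24 is divided into 2 equal shares of 1/48 among Yori, Fumio.
Yori is living and takes 1/48.
Fumio is living and takes 1/48.
Midori is living and takes 1/12.
Daichi is living and takes 1/12.
Haruki is living and takes 1/4.

Chiyo 1/24; Daichi 1/12; Fumio 1/48; Hana 1/4; Haruki 1/4; Kaede 1/24; Midori 1/12; Noboru 1/12; Sachiko 1/12; Takeshi 1/24; Yori 1/48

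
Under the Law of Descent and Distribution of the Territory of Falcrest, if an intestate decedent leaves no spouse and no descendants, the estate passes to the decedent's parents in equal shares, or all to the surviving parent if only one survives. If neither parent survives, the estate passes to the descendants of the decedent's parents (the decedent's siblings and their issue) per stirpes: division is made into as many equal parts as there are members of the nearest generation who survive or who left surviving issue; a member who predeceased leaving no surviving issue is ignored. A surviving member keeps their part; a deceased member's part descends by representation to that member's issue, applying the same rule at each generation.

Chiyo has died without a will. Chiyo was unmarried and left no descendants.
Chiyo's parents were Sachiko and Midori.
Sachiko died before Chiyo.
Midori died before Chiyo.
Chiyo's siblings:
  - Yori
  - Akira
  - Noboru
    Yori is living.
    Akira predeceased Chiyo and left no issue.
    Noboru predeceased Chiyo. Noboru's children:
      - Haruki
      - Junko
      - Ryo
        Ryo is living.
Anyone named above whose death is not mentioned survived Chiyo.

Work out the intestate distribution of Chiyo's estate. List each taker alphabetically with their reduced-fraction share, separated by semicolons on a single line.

Haruki 1/6; Junko 1/6; Ryo 1/6; Yori 1/2

Neither parent survives and there are no descendants, so the estate passes to Chiyo's siblings and their issue per stirpes.
Akira left no surviving issue, so that branch lapses and is disregarded.
The estate is divided into 2 equal shares of 1/2 among Yori, Noboru.
Yori is living and takes 1/2.
Noboru predeceased; the 1/2 allotted to Noboru's branch passes to Noboru's issue by representation.
The 1/2 is divided into 3 equal shares of 1/6 among Haruki, Junko, Ryo.
Haruki is living and takes 1/6.
Junko is living and takes 1/6.
Ryo is living and takes 1/6.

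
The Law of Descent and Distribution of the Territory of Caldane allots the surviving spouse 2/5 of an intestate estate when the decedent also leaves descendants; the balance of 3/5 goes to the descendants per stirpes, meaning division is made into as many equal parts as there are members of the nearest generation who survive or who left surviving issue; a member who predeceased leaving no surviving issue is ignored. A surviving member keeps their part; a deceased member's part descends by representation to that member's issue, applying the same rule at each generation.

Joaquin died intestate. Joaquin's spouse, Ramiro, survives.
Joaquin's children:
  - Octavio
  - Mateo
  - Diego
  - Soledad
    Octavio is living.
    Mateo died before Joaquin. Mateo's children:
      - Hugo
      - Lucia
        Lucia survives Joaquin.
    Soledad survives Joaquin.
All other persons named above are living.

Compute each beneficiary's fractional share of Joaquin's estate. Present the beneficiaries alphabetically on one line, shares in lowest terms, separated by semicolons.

Diego 3/20; Hugo 3/40; Lucia 3/40; Octavio 3/20; Ramiro 2/5; Soledad 3/20

Ramiro, as surviving spouse, takes 2/5.
The remaining 3/5 passes to Joaquin's descendants per stirpes.
The 3/5 is divided into 4 equal shares of 3/20 among Octavio, Mateo, Diego, Soledad.
Octavio is living and takes 3/20.
Mateo predeceased; the 3/20 allotted to Mateo's branch passes to Mateo's issue by representation.
The 3/20 is divided into 2 equal shares of 3/40 among Hugo, Lucia.
Hugo is living and takes 3/40.
Lucia is living and takes 3/40.
Diego is living and takes 3/20.
Soledad is living and takes 3/20.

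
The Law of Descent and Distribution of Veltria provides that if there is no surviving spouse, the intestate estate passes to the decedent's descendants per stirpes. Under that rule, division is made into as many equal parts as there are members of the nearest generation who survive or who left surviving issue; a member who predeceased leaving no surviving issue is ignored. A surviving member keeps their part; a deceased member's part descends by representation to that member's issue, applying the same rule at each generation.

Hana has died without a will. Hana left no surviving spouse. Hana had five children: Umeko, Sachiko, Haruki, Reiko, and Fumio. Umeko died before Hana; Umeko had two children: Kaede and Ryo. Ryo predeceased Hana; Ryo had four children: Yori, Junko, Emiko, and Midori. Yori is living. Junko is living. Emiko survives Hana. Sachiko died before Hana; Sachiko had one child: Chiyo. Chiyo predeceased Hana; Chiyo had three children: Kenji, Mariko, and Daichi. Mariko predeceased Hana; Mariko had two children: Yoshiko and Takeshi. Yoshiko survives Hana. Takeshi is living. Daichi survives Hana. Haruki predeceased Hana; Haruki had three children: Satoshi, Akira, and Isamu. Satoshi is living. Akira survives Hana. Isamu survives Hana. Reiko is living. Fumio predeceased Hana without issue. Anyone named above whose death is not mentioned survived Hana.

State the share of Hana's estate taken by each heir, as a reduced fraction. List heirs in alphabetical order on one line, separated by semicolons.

Akira 1/12; Daichi 1/12; Emiko 1/32; Isamu 1/12; Junko 1/32; Kaede 1/8; Kenji 1/12; Midori 1/32; Reiko 1/4; Satoshi 1/12; Takeshi 1/24; Yori 1/32; Yoshiko 1/24

There is no surviving spouse, so the entire estate passes to Hana's descendants per stirpes.
Fumio left no surviving issue, so that branch lapses and is disregarded.
The estate is divided into 4 equal shares of 1/4 among Umeko, Sachiko, Haruki, Reiko.
Umeko predeceased; the 1/4 allotted to Umeko's branch passes to Umeko's issue by representation.
The 1/4 is divided into 2 equal shares of 1/8 among Kaede, Ryo.
Kaede is living and takes 1/8.
Ryo predeceased; the 1/8 allotted to Ryo's branch passes to Ryo's issue by representation.
The 1/8 is divided into 4 equal shares of 1/32 among Yori, Junko, Emiko, Midori.
Yori is living and takes 1/32.
Junko is living and takes 1/32.
Emiko is living and takes 1/32.
Midori is living and takes 1/32.
Sachiko predeceased; the 1/4 allotted to Sachiko's branch passes to Sachiko's issue by representation.
Chiyo's line is the sole branch at this level, so the full 1/4 passes to Chiyo's issue by representation.
The 1/4 is divided into 3 equal shares of 1/12 among Kenji, Mariko, Daichi.
Kenji is living and takes 1/12.
Mariko predeceased; the 1/12 allotted to Mariko's branch passes to Mariko's issue by representation.
The 1/12 is divided into 2 equal shares of 1/24 among Yoshiko, Takeshi.
Yoshiko is living and takes 1/24.
Takeshi is living and takes 1/24.
Daichi is living and takes 1/12.
Haruki predeceased; the 1/4 allotted to Haruki's branch passes to Haruki's issue by representation.
The 1/4 is divided into 3 equal shares of 1/12 among Satoshi, Akira, Isamu.
Satoshi is living and takes 1/12.
Akira is living and takes 1/12.
Isamu is living and takes 1/12.
Reiko is living and takes 1/4.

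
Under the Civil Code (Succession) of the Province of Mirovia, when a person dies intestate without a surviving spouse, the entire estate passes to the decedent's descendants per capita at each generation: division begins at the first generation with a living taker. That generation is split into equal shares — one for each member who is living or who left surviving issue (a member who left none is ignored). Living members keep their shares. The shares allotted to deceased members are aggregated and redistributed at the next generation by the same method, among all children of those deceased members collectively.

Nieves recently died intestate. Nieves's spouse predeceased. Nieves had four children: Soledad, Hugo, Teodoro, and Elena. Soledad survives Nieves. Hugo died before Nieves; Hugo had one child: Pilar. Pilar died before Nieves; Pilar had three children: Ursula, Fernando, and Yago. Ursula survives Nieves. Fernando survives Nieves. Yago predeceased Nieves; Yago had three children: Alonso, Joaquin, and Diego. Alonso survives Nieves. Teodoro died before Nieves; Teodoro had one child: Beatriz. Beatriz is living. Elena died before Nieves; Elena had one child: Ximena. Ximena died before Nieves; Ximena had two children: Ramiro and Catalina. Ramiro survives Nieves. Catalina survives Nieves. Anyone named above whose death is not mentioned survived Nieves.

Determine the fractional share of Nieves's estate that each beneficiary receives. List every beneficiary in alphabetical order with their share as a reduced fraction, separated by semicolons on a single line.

Alonso 1/30; Beatriz 1/4; Catalina 1/10; Diego 1/30; Fernando 1/10; Joaquin 1/30; Ramiro 1/10; Soledad 1/4; Ursula 1/10

There is no surviving spouse, so the entire estate passes to Nieves's descendants per capita at each generation.
At generation 1 (Soledad, Hugo, Teodoro, Elena) there are 4 shares of (1)/4 = 1/4 each.
Living: Soledad — each takes 1/4.
Deceased: Hugo, Teodoro, and Elena. Their combined 3/4 is pooled and carried to generation 2.
At generation 2 (Pilar, Beatriz, Ximena) there are 3 shares of (3/4)/3 = 1/4 each.
Living: Beatriz — each takes 1/4.
Deceased: Pilar and Ximena. Their combined 1/2 is pooled and carried to generation 3.
At generation 3 (Ursula, Fernando, Yago, Ramiro, Catalina) there are 5 shares of (1/2)/5 = 1/10 each.
Living: Ursula, Fernando, Ramiro, and Catalina — each takes 1/10.
Deceased: Yago. That 1/10 share is carried to generation 4.
At generation 4 (Alonso, Joaquin, Diego) there are 3 shares of (1/10)/3 = 1/30 each.
Living: Alonso, Joaquin, and Diego — each takes 1/30.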